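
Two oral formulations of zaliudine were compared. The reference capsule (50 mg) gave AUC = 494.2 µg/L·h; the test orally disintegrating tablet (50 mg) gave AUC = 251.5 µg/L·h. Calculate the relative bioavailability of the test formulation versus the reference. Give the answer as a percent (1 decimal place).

F_rel = 50.9%

F_rel = (AUC_test/D_test) / (AUC_ref/D_ref)
      = (251.5/50) / (494.2/50)
      = 5.03 / 9.884 = 0.5089 = 50.89%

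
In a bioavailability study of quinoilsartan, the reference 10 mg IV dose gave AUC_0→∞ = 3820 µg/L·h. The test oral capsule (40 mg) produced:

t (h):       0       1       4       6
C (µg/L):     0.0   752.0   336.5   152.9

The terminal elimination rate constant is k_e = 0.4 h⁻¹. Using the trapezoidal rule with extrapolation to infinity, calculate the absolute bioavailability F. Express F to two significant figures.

F = 0.19

Trapezoidal AUC_0→6 (oral capsule):
  [0→1]: (0.0+752.0)/2 × 1 = 376.0
  [1→4]: (752.0+336.5)/2 × 3 = 1632.75
  [4→6]: (336.5+152.9)/2 × 2 = 489.4
  Sum = 2498.15 µg/L·h
Tail: C_last/k_e = 152.9/0.4 = 382.250
AUC_0→∞ (oral capsule) = 2498.15 + 382.250 = 2880.4 µg/L·h
F = (AUC_ev/D_ev)/(AUC_iv/D_iv) = (2880.4/40)/(3820/10) = 72.01/382 = 0.1885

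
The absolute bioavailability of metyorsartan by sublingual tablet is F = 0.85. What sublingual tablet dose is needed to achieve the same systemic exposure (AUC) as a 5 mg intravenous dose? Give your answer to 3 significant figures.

For equal systemic exposure: F × D_ev = D_iv
D_ev = D_iv / F = 5 / 0.85 = 5.88235 mg

D_sublingual = 5.88 mg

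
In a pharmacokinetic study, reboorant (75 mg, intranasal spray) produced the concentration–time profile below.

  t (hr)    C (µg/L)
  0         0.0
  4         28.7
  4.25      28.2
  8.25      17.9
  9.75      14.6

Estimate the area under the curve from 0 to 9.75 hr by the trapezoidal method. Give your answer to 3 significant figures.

AUC = 181 µg/L·hr

Trapezoidal AUC_0→9.75:
  [0→4]: (0.0+28.7)/2 × 4 = 57.4
  [4→4.25]: (28.7+28.2)/2 × 0.25 = 7.1125
  [4.25→8.25]: (28.2+17.9)/2 × 4 = 92.2
  [8.25→9.75]: (17.9+14.6)/2 × 1.5 = 24.375
  Sum = 181.0875 µg/L·hr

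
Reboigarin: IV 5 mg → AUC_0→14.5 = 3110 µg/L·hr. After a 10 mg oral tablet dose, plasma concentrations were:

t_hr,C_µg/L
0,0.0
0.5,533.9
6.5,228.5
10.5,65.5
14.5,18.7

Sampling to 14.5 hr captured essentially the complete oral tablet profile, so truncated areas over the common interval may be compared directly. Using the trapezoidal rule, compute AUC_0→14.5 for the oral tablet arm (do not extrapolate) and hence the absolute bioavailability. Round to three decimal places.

Trapezoidal AUC_0→14.5 (oral tablet):
  [0→0.5]: (0.0+533.9)/2 × 0.5 = 133.475
  [0.5→6.5]: (533.9+228.5)/2 × 6 = 2287.2
  [6.5→10.5]: (228.5+65.5)/2 × 4 = 588.0
  [10.5→14.5]: (65.5+18.7)/2 × 4 = 168.4
  Sum = 3177.075 µg/L·hr
F = (AUC_ev/D_ev)/(AUC_iv/D_iv) = (3177.075/10)/(3110/5) = 317.7075/622 = 0.5108

F = 0.511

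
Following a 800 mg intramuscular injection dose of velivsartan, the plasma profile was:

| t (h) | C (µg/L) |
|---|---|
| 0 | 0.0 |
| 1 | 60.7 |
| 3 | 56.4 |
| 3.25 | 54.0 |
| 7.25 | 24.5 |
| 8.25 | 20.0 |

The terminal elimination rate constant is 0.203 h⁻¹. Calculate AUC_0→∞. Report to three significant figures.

AUC = 439 µg/L·h

Trapezoidal AUC_0→8.25:
  [0→1]: (0.0+60.7)/2 × 1 = 30.35
  [1→3]: (60.7+56.4)/2 × 2 = 117.1
  [3→3.25]: (56.4+54.0)/2 × 0.25 = 13.8
  [3.25→7.25]: (54.0+24.5)/2 × 4 = 157.0
  [7.25→8.25]: (24.5+20.0)/2 × 1 = 22.25
  Sum = 340.5 µg/L·h
Extrapolated tail: C_last / k_e = 20.0 / 0.203 = 98.522
AUC_0→∞ = 340.5 + 98.522 = 439.022 µg/L·h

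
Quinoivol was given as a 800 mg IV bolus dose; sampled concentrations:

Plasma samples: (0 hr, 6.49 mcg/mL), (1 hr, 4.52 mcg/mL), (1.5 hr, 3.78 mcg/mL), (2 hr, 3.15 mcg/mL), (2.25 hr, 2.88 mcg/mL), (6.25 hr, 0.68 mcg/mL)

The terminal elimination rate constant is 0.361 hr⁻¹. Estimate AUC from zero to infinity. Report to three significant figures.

AUC = 19.1 mcg/mL·hr

Trapezoidal AUC_0→6.25:
  [0→1]: (6.49+4.52)/2 × 1 = 5.505
  [1→1.5]: (4.52+3.78)/2 × 0.5 = 2.075
  [1.5→2]: (3.78+3.15)/2 × 0.5 = 1.7325
  [2→2.25]: (3.15+2.88)/2 × 0.25 = 0.75375
  [2.25→6.25]: (2.88+0.68)/2 × 4 = 7.12
  Sum = 17.18625 mcg/mL·hr
Extrapolated tail: C_last / k_e = 0.68 / 0.361 = 1.884
AUC_0→∞ = 17.18625 + 1.884 = 19.07025 mcg/mL·hr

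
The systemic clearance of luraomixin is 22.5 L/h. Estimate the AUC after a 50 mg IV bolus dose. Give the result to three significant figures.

AUC = 2.22 mg/L·h

AUC_0→∞ = Dose_iv / CL
        = 50 / 22.5 = 2.22222 mg/L·h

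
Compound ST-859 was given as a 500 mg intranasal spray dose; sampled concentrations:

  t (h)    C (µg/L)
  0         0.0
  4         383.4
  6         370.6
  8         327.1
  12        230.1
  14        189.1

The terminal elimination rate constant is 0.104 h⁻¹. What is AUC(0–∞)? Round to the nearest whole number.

AUC = 5570 µg/L·h

Trapezoidal AUC_0→14:
  [0→4]: (0.0+383.4)/2 × 4 = 766.8
  [4→6]: (383.4+370.6)/2 × 2 = 754.0
  [6→8]: (370.6+327.1)/2 × 2 = 697.7
  [8→12]: (327.1+230.1)/2 × 4 = 1114.4
  [12→14]: (230.1+189.1)/2 × 2 = 419.2
  Sum = 3752.1 µg/L·h
Extrapolated tail: C_last / k_e = 189.1 / 0.104 = 1818.269
AUC_0→∞ = 3752.1 + 1818.269 = 5570.369 µg/L·h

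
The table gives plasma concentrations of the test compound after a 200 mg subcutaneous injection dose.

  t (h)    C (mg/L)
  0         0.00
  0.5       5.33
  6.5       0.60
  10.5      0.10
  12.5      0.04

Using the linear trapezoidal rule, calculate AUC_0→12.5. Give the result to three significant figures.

AUC = 20.7 mg/L·h

Trapezoidal AUC_0→12.5:
  [0→0.5]: (0.00+5.33)/2 × 0.5 = 1.3325
  [0.5→6.5]: (5.33+0.60)/2 × 6 = 17.79
  [6.5→10.5]: (0.60+0.10)/2 × 4 = 1.4
  [10.5→12.5]: (0.10+0.04)/2 × 2 = 0.14
  Sum = 20.6625 mg/L·h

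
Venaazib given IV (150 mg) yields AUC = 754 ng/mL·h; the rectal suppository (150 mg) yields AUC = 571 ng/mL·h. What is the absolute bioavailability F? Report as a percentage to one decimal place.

F = (AUC_ev / D_ev) / (AUC_iv / D_iv)
  = (571/150) / (754/150)
  = 3.80667 / 5.02667 = 0.7573
  = 75.73%

F = 75.7%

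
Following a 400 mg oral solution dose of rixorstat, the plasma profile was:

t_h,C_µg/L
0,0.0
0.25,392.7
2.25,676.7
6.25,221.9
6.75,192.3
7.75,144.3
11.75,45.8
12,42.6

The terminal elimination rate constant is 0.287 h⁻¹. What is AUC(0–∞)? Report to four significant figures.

Trapezoidal AUC_0→12:
  [0→0.25]: (0.0+392.7)/2 × 0.25 = 49.0875
  [0.25→2.25]: (392.7+676.7)/2 × 2 = 1069.4
  [2.25→6.25]: (676.7+221.9)/2 × 4 = 1797.2
  [6.25→6.75]: (221.9+192.3)/2 × 0.5 = 103.55
  [6.75→7.75]: (192.3+144.3)/2 × 1 = 168.3
  [7.75→11.75]: (144.3+45.8)/2 × 4 = 380.2
  [11.75→12]: (45.8+42.6)/2 × 0.25 = 11.05
  Sum = 3578.7875 µg/L·h
Extrapolated tail: C_last / k_e = 42.6 / 0.287 = 148.432
AUC_0→∞ = 3578.7875 + 148.432 = 3727.2195 µg/L·h

AUC = 3727 µg/L·h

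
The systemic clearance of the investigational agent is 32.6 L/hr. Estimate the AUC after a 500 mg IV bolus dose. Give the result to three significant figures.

AUC_0→∞ = Dose_iv / CL
        = 500 / 32.6 = 15.3374 mg/L·hr

AUC = 15.3 mg/L·hr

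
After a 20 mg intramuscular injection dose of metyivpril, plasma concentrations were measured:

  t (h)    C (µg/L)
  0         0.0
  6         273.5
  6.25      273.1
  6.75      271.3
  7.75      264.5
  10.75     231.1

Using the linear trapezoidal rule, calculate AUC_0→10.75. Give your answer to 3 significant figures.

AUC = 2040 µg/L·h

Trapezoidal AUC_0→10.75:
  [0→6]: (0.0+273.5)/2 × 6 = 820.5
  [6→6.25]: (273.5+273.1)/2 × 0.25 = 68.325
  [6.25→6.75]: (273.1+271.3)/2 × 0.5 = 136.1
  [6.75→7.75]: (271.3+264.5)/2 × 1 = 267.9
  [7.75→10.75]: (264.5+231.1)/2 × 3 = 743.4
  Sum = 2036.225 µg/L·h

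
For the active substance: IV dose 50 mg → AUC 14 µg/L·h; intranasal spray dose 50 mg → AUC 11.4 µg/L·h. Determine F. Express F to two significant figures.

F = 0.81

F = (AUC_ev / D_ev) / (AUC_iv / D_iv)
  = (11.4/50) / (14/50)
  = 0.228 / 0.28 = 0.8143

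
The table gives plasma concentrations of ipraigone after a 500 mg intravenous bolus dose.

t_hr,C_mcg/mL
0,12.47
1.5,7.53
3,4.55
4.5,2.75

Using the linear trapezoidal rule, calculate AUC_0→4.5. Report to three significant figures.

Trapezoidal AUC_0→4.5:
  [0→1.5]: (12.47+7.53)/2 × 1.5 = 15.0
  [1.5→3]: (7.53+4.55)/2 × 1.5 = 9.06
  [3→4.5]: (4.55+2.75)/2 × 1.5 = 5.475
  Sum = 29.535 mcg/mL·hr

AUC = 29.5 mcg/mL·hr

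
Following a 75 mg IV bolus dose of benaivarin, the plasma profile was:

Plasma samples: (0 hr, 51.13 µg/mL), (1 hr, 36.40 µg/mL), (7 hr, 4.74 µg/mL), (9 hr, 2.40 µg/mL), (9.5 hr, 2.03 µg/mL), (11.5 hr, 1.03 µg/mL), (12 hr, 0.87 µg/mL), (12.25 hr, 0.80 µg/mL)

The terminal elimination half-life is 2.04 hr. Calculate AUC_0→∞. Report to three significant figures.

AUC = 182 µg/mL·hr

Trapezoidal AUC_0→12.25:
  [0→1]: (51.13+36.40)/2 × 1 = 43.765
  [1→7]: (36.40+4.74)/2 × 6 = 123.42
  [7→9]: (4.74+2.40)/2 × 2 = 7.14
  [9→9.5]: (2.40+2.03)/2 × 0.5 = 1.1075
  [9.5→11.5]: (2.03+1.03)/2 × 2 = 3.06
  [11.5→12]: (1.03+0.87)/2 × 0.5 = 0.475
  [12→12.25]: (0.87+0.80)/2 × 0.25 = 0.20875
  Sum = 179.17625 µg/mL·hr
k_e = ln2 / t½ = 0.693147 / 2.04 = 0.3398 hr^-1
Extrapolated tail: C_last / k_e = 0.80 / 0.3398 = 2.354
AUC_0→∞ = 179.17625 + 2.354 = 181.53025 µg/mL·hr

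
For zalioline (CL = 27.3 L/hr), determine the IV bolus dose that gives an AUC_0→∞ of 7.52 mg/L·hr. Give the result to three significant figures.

Dose_iv = CL × AUC_0→∞
     = 27.3 × 7.52 = 205.296 mg

Dose = 205 mg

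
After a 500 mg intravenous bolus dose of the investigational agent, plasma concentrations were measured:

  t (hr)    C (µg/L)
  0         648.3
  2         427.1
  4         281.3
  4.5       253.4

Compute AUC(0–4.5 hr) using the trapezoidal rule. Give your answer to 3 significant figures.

Trapezoidal AUC_0→4.5:
  [0→2]: (648.3+427.1)/2 × 2 = 1075.4
  [2→4]: (427.1+281.3)/2 × 2 = 708.4
  [4→4.5]: (281.3+253.4)/2 × 0.5 = 133.675
  Sum = 1917.475 µg/L·hr

AUC = 1920 µg/L·hr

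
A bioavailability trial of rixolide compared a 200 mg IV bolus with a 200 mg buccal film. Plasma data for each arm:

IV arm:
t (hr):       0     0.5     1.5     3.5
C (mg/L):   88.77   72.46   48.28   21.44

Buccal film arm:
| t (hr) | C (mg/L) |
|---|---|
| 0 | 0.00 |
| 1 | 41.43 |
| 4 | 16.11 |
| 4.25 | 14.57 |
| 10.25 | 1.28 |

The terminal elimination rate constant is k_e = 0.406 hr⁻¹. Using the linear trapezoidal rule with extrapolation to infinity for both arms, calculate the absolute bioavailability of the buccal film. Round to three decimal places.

Trapezoidal AUC_0→3.5 (IV):
  [0→0.5]: (88.77+72.46)/2 × 0.5 = 40.3075
  [0.5→1.5]: (72.46+48.28)/2 × 1 = 60.37
  [1.5→3.5]: (48.28+21.44)/2 × 2 = 69.72
  Sum = 170.3975 mg/L·hr
IV tail: 21.44/0.406 = 52.808; AUC_iv,0→∞ = 170.3975 + 52.808 = 223.2055 mg/L·hr
Trapezoidal AUC_0→10.25 (buccal film):
  [0→1]: (0.00+41.43)/2 × 1 = 20.715
  [1→4]: (41.43+16.11)/2 × 3 = 86.31
  [4→4.25]: (16.11+14.57)/2 × 0.25 = 3.835
  [4.25→10.25]: (14.57+1.28)/2 × 6 = 47.55
  Sum = 158.41 mg/L·hr
buccal film tail: 1.28/0.406 = 3.153; AUC_ev,0→∞ = 158.41 + 3.153 = 161.563 mg/L·hr
F = (AUC_ev/D_ev)/(AUC_iv/D_iv) = (161.563/200)/(223.2055/200) = 0.807815/1.1160275 = 0.7238

F = 0.724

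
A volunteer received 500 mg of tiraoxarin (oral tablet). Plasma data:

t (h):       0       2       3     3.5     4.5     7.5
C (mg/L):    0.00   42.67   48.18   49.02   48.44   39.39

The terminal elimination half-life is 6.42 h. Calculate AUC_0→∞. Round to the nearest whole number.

AUC = 658 mg/L·h

Trapezoidal AUC_0→7.5:
  [0→2]: (0.00+42.67)/2 × 2 = 42.67
  [2→3]: (42.67+48.18)/2 × 1 = 45.425
  [3→3.5]: (48.18+49.02)/2 × 0.5 = 24.3
  [3.5→4.5]: (49.02+48.44)/2 × 1 = 48.73
  [4.5→7.5]: (48.44+39.39)/2 × 3 = 131.745
  Sum = 292.87 mg/L·h
k_e = ln2 / t½ = 0.693147 / 6.42 = 0.1080 h^-1
Extrapolated tail: C_last / k_e = 39.39 / 0.108 = 364.722
AUC_0→∞ = 292.87 + 364.722 = 657.592 mg/L·h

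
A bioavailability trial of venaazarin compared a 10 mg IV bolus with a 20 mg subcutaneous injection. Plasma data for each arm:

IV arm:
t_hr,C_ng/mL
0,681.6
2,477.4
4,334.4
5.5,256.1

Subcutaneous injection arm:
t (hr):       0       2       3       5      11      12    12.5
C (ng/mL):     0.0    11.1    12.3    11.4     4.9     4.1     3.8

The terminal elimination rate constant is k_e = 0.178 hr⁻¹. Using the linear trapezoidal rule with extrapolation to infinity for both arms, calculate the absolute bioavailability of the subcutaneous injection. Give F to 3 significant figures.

F = 0.0160

Trapezoidal AUC_0→5.5 (IV):
  [0→2]: (681.6+477.4)/2 × 2 = 1159.0
  [2→4]: (477.4+334.4)/2 × 2 = 811.8
  [4→5.5]: (334.4+256.1)/2 × 1.5 = 442.875
  Sum = 2413.675 ng/mL·hr
IV tail: 256.1/0.178 = 1438.764; AUC_iv,0→∞ = 2413.675 + 1438.764 = 3852.439 ng/mL·hr
Trapezoidal AUC_0→12.5 (subcutaneous injection):
  [0→2]: (0.0+11.1)/2 × 2 = 11.1
  [2→3]: (11.1+12.3)/2 × 1 = 11.7
  [3→5]: (12.3+11.4)/2 × 2 = 23.7
  [5→11]: (11.4+4.9)/2 × 6 = 48.9
  [11→12]: (4.9+4.1)/2 × 1 = 4.5
  [12→12.5]: (4.1+3.8)/2 × 0.5 = 1.975
  Sum = 101.875 ng/mL·hr
subcutaneous injection tail: 3.8/0.178 = 21.348; AUC_ev,0→∞ = 101.875 + 21.348 = 123.223 ng/mL·hr
F = (AUC_ev/D_ev)/(AUC_iv/D_iv) = (123.223/20)/(3852.439/10) = 6.16115/385.2439 = 0.0160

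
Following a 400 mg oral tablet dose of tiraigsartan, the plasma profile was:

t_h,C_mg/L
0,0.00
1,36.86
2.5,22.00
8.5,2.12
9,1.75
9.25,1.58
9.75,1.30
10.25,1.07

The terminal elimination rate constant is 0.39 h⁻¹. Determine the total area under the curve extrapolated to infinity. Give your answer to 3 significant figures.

Trapezoidal AUC_0→10.25:
  [0→1]: (0.00+36.86)/2 × 1 = 18.43
  [1→2.5]: (36.86+22.00)/2 × 1.5 = 44.145
  [2.5→8.5]: (22.00+2.12)/2 × 6 = 72.36
  [8.5→9]: (2.12+1.75)/2 × 0.5 = 0.9675
  [9→9.25]: (1.75+1.58)/2 × 0.25 = 0.41625
  [9.25→9.75]: (1.58+1.30)/2 × 0.5 = 0.72
  [9.75→10.25]: (1.30+1.07)/2 × 0.5 = 0.5925
  Sum = 137.63125 mg/L·h
Extrapolated tail: C_last / k_e = 1.07 / 0.39 = 2.744
AUC_0→∞ = 137.63125 + 2.744 = 140.37525 mg/L·h

AUC = 140 mg/L·h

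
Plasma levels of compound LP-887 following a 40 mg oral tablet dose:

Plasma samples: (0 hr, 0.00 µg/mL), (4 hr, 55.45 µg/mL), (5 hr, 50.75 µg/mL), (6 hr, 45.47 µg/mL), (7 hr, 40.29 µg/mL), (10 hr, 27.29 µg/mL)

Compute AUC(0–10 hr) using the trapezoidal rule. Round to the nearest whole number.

AUC = 356 µg/mL·hr

Trapezoidal AUC_0→10:
  [0→4]: (0.00+55.45)/2 × 4 = 110.9
  [4→5]: (55.45+50.75)/2 × 1 = 53.1
  [5→6]: (50.75+45.47)/2 × 1 = 48.11
  [6→7]: (45.47+40.29)/2 × 1 = 42.88
  [7→10]: (40.29+27.29)/2 × 3 = 101.37
  Sum = 356.36 µg/mL·hr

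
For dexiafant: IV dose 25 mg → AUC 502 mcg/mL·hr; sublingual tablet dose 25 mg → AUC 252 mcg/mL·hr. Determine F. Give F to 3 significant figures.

F = 0.502

F = (AUC_ev / D_ev) / (AUC_iv / D_iv)
  = (252/25) / (502/25)
  = 10.08 / 20.08 = 0.5020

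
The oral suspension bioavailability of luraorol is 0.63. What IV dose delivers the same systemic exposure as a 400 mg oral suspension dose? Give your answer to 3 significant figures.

Systemic exposure from an extravascular dose = F × D_ev, so the equivalent IV dose is F × D_ev.
D_iv = F × D_ev = 0.63 × 400 = 252 mg

D_iv = 252 mg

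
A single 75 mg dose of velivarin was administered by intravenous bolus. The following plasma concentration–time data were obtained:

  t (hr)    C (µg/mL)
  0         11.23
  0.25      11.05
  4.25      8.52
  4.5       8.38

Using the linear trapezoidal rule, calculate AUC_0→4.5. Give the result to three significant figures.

AUC = 44.0 µg/mL·hr

Trapezoidal AUC_0→4.5:
  [0→0.25]: (11.23+11.05)/2 × 0.25 = 2.785
  [0.25→4.25]: (11.05+8.52)/2 × 4 = 39.14
  [4.25→4.5]: (8.52+8.38)/2 × 0.25 = 2.1125
  Sum = 44.0375 µg/mL·hr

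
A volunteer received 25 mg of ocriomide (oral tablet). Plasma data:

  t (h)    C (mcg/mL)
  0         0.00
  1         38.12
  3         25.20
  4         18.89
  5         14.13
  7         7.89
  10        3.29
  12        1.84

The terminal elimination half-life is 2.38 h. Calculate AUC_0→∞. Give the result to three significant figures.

AUC = 171 mcg/mL·h

Trapezoidal AUC_0→12:
  [0→1]: (0.00+38.12)/2 × 1 = 19.06
  [1→3]: (38.12+25.20)/2 × 2 = 63.32
  [3→4]: (25.20+18.89)/2 × 1 = 22.045
  [4→5]: (18.89+14.13)/2 × 1 = 16.51
  [5→7]: (14.13+7.89)/2 × 2 = 22.02
  [7→10]: (7.89+3.29)/2 × 3 = 16.77
  [10→12]: (3.29+1.84)/2 × 2 = 5.13
  Sum = 164.855 mcg/mL·h
k_e = ln2 / t½ = 0.693147 / 2.38 = 0.2912 h^-1
Extrapolated tail: C_last / k_e = 1.84 / 0.2912 = 6.319
AUC_0→∞ = 164.855 + 6.319 = 171.174 mcg/mL·h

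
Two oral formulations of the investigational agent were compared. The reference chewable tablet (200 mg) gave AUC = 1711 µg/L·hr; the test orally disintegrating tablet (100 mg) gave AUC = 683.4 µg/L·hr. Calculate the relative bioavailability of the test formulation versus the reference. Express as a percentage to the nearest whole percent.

F_rel = (AUC_test/D_test) / (AUC_ref/D_ref)
      = (683.4/100) / (1711/200)
      = 6.834 / 8.555 = 0.7988 = 79.88%

F_rel = 80%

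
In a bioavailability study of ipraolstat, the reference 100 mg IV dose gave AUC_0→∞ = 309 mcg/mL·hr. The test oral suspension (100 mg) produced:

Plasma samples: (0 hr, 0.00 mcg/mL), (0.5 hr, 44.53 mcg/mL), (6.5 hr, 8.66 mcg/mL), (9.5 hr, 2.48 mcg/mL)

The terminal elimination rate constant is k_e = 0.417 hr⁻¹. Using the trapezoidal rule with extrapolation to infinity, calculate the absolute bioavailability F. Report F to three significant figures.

Trapezoidal AUC_0→9.5 (oral suspension):
  [0→0.5]: (0.00+44.53)/2 × 0.5 = 11.1325
  [0.5→6.5]: (44.53+8.66)/2 × 6 = 159.57
  [6.5→9.5]: (8.66+2.48)/2 × 3 = 16.71
  Sum = 187.4125 mcg/mL·hr
Tail: C_last/k_e = 2.48/0.417 = 5.947
AUC_0→∞ (oral suspension) = 187.4125 + 5.947 = 193.3595 mcg/mL·hr
F = (AUC_ev/D_ev)/(AUC_iv/D_iv) = (193.3595/100)/(309/100) = 1.933595/3.09 = 0.6258

F = 0.626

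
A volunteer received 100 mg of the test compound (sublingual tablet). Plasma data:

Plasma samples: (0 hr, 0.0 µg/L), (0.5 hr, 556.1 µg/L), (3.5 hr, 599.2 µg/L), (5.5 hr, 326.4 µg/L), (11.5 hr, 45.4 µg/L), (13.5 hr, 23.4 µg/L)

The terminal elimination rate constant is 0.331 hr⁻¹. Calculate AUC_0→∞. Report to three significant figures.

AUC = 4050 µg/L·hr

Trapezoidal AUC_0→13.5:
  [0→0.5]: (0.0+556.1)/2 × 0.5 = 139.025
  [0.5→3.5]: (556.1+599.2)/2 × 3 = 1732.95
  [3.5→5.5]: (599.2+326.4)/2 × 2 = 925.6
  [5.5→11.5]: (326.4+45.4)/2 × 6 = 1115.4
  [11.5→13.5]: (45.4+23.4)/2 × 2 = 68.8
  Sum = 3981.775 µg/L·hr
Extrapolated tail: C_last / k_e = 23.4 / 0.331 = 70.695
AUC_0→∞ = 3981.775 + 70.695 = 4052.47 µg/L·hr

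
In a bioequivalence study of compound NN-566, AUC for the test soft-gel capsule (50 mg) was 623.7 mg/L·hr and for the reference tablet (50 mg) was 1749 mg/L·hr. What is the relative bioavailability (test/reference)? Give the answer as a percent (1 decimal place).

F_rel = (AUC_test/D_test) / (AUC_ref/D_ref)
      = (623.7/50) / (1749/50)
      = 12.474 / 34.98 = 0.3566 = 35.66%

F_rel = 35.7%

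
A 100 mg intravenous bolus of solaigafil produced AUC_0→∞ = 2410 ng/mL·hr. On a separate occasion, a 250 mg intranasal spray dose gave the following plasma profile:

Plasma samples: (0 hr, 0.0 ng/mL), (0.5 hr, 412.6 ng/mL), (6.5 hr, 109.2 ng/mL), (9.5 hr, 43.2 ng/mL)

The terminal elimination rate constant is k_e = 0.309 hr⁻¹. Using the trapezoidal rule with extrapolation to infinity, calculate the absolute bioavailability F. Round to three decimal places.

Trapezoidal AUC_0→9.5 (intranasal spray):
  [0→0.5]: (0.0+412.6)/2 × 0.5 = 103.15
  [0.5→6.5]: (412.6+109.2)/2 × 6 = 1565.4
  [6.5→9.5]: (109.2+43.2)/2 × 3 = 228.6
  Sum = 1897.15 ng/mL·hr
Tail: C_last/k_e = 43.2/0.309 = 139.806
AUC_0→∞ (intranasal spray) = 1897.15 + 139.806 = 2036.956 ng/mL·hr
F = (AUC_ev/D_ev)/(AUC_iv/D_iv) = (2036.956/250)/(2410/100) = 8.147824/24.1 = 0.3381

F = 0.338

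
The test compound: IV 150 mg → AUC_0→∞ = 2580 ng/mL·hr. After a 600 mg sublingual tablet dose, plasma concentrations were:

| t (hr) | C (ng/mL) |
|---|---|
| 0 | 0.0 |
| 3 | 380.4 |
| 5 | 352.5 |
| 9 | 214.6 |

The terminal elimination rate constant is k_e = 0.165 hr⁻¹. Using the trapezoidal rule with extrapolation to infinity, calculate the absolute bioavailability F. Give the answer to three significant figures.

Trapezoidal AUC_0→9 (sublingual tablet):
  [0→3]: (0.0+380.4)/2 × 3 = 570.6
  [3→5]: (380.4+352.5)/2 × 2 = 732.9
  [5→9]: (352.5+214.6)/2 × 4 = 1134.2
  Sum = 2437.7 ng/mL·hr
Tail: C_last/k_e = 214.6/0.165 = 1300.606
AUC_0→∞ (sublingual tablet) = 2437.7 + 1300.606 = 3738.306 ng/mL·hr
F = (AUC_ev/D_ev)/(AUC_iv/D_iv) = (3738.306/600)/(2580/150) = 6.23051/17.2 = 0.3622

F = 0.362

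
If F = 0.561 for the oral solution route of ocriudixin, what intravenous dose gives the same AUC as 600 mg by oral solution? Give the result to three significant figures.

D_iv = 337 mg

Systemic exposure from an extravascular dose = F × D_ev, so the equivalent IV dose is F × D_ev.
D_iv = F × D_ev = 0.561 × 600 = 336.6 mg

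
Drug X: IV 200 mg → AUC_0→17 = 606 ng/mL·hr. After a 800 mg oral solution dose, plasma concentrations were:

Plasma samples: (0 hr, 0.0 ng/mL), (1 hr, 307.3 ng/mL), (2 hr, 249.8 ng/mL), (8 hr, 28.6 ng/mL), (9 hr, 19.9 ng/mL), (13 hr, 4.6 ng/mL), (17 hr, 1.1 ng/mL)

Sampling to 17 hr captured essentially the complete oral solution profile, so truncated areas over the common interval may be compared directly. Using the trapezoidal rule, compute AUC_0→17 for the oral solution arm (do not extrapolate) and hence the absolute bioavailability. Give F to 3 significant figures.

Trapezoidal AUC_0→17 (oral solution):
  [0→1]: (0.0+307.3)/2 × 1 = 153.65
  [1→2]: (307.3+249.8)/2 × 1 = 278.55
  [2→8]: (249.8+28.6)/2 × 6 = 835.2
  [8→9]: (28.6+19.9)/2 × 1 = 24.25
  [9→13]: (19.9+4.6)/2 × 4 = 49.0
  [13→17]: (4.6+1.1)/2 × 4 = 11.4
  Sum = 1352.05 ng/mL·hr
F = (AUC_ev/D_ev)/(AUC_iv/D_iv) = (1352.05/800)/(606/200) = 1.6900625/3.03 = 0.5578

F = 0.558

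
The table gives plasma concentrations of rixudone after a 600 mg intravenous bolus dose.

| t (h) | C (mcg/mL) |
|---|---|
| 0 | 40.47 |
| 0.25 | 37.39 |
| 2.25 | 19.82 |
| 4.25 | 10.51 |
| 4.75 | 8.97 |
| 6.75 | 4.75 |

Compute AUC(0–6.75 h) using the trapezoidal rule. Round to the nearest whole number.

AUC = 116 mcg/mL·h

Trapezoidal AUC_0→6.75:
  [0→0.25]: (40.47+37.39)/2 × 0.25 = 9.7325
  [0.25→2.25]: (37.39+19.82)/2 × 2 = 57.21
  [2.25→4.25]: (19.82+10.51)/2 × 2 = 30.33
  [4.25→4.75]: (10.51+8.97)/2 × 0.5 = 4.87
  [4.75→6.75]: (8.97+4.75)/2 × 2 = 13.72
  Sum = 115.8625 mcg/mL·h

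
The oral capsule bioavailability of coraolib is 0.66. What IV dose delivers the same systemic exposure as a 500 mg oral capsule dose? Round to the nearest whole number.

D_iv = 330 mg

Systemic exposure from an extravascular dose = F × D_ev, so the equivalent IV dose is F × D_ev.
D_iv = F × D_ev = 0.66 × 500 = 330 mg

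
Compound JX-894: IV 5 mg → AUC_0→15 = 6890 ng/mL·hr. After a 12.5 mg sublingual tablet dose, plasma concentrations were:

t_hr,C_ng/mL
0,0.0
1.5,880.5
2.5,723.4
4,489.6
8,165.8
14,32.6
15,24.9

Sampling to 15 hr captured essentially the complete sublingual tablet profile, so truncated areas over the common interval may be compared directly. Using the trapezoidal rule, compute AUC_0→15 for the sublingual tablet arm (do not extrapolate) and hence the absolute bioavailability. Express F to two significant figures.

Trapezoidal AUC_0→15 (sublingual tablet):
  [0→1.5]: (0.0+880.5)/2 × 1.5 = 660.375
  [1.5→2.5]: (880.5+723.4)/2 × 1 = 801.95
  [2.5→4]: (723.4+489.6)/2 × 1.5 = 909.75
  [4→8]: (489.6+165.8)/2 × 4 = 1310.8
  [8→14]: (165.8+32.6)/2 × 6 = 595.2
  [14→15]: (32.6+24.9)/2 × 1 = 28.75
  Sum = 4306.825 ng/mL·hr
F = (AUC_ev/D_ev)/(AUC_iv/D_iv) = (4306.825/12.5)/(6890/5) = 344.546/1378 = 0.2500

F = 0.25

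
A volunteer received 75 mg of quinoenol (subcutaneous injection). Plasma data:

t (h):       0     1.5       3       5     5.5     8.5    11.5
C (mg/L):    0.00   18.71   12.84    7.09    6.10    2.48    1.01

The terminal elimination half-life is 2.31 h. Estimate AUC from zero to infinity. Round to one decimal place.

AUC = 82.4 mg/L·h

Trapezoidal AUC_0→11.5:
  [0→1.5]: (0.00+18.71)/2 × 1.5 = 14.0325
  [1.5→3]: (18.71+12.84)/2 × 1.5 = 23.6625
  [3→5]: (12.84+7.09)/2 × 2 = 19.93
  [5→5.5]: (7.09+6.10)/2 × 0.5 = 3.2975
  [5.5→8.5]: (6.10+2.48)/2 × 3 = 12.87
  [8.5→11.5]: (2.48+1.01)/2 × 3 = 5.235
  Sum = 79.0275 mg/L·h
k_e = ln2 / t½ = 0.693147 / 2.31 = 0.3001 h^-1
Extrapolated tail: C_last / k_e = 1.01 / 0.3001 = 3.366
AUC_0→∞ = 79.0275 + 3.366 = 82.3935 mg/L·h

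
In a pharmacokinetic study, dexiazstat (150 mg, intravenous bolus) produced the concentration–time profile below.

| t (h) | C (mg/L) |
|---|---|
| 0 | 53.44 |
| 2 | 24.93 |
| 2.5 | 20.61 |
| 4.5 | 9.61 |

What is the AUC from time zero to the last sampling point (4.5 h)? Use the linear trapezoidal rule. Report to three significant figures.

Trapezoidal AUC_0→4.5:
  [0→2]: (53.44+24.93)/2 × 2 = 78.37
  [2→2.5]: (24.93+20.61)/2 × 0.5 = 11.385
  [2.5→4.5]: (20.61+9.61)/2 × 2 = 30.22
  Sum = 119.975 mg/L·h

AUC = 120 mg/L·h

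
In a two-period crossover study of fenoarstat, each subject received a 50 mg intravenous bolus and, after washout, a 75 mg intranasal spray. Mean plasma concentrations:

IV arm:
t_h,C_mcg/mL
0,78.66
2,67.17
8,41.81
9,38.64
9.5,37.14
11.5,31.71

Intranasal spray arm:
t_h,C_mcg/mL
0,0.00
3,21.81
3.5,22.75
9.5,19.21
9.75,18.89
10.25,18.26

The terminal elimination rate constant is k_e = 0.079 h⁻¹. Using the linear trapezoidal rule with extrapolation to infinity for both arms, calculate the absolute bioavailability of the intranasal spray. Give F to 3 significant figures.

F = 0.276

Trapezoidal AUC_0→11.5 (IV):
  [0→2]: (78.66+67.17)/2 × 2 = 145.83
  [2→8]: (67.17+41.81)/2 × 6 = 326.94
  [8→9]: (41.81+38.64)/2 × 1 = 40.225
  [9→9.5]: (38.64+37.14)/2 × 0.5 = 18.945
  [9.5→11.5]: (37.14+31.71)/2 × 2 = 68.85
  Sum = 600.79 mcg/mL·h
IV tail: 31.71/0.079 = 401.392; AUC_iv,0→∞ = 600.79 + 401.392 = 1002.182 mcg/mL·h
Trapezoidal AUC_0→10.25 (intranasal spray):
  [0→3]: (0.00+21.81)/2 × 3 = 32.715
  [3→3.5]: (21.81+22.75)/2 × 0.5 = 11.14
  [3.5→9.5]: (22.75+19.21)/2 × 6 = 125.88
  [9.5→9.75]: (19.21+18.89)/2 × 0.25 = 4.7625
  [9.75→10.25]: (18.89+18.26)/2 × 0.5 = 9.2875
  Sum = 183.785 mcg/mL·h
intranasal spray tail: 18.26/0.079 = 231.139; AUC_ev,0→∞ = 183.785 + 231.139 = 414.924 mcg/mL·h
F = (AUC_ev/D_ev)/(AUC_iv/D_iv) = (414.924/75)/(1002.182/50) = 5.53232/20.04364 = 0.2760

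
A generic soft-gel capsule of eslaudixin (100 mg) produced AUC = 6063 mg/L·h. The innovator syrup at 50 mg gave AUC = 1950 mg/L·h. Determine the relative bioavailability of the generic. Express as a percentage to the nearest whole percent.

F_rel = 155%

F_rel = (AUC_test/D_test) / (AUC_ref/D_ref)
      = (6063/100) / (1950/50)
      = 60.63 / 39 = 1.5546 = 155.46%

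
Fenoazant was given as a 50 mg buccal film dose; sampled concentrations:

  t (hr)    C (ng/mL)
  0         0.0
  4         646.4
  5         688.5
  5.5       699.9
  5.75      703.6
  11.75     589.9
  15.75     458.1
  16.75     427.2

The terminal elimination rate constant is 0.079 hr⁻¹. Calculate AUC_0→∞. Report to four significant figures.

Trapezoidal AUC_0→16.75:
  [0→4]: (0.0+646.4)/2 × 4 = 1292.8
  [4→5]: (646.4+688.5)/2 × 1 = 667.45
  [5→5.5]: (688.5+699.9)/2 × 0.5 = 347.1
  [5.5→5.75]: (699.9+703.6)/2 × 0.25 = 175.4375
  [5.75→11.75]: (703.6+589.9)/2 × 6 = 3880.5
  [11.75→15.75]: (589.9+458.1)/2 × 4 = 2096.0
  [15.75→16.75]: (458.1+427.2)/2 × 1 = 442.65
  Sum = 8901.9375 ng/mL·hr
Extrapolated tail: C_last / k_e = 427.2 / 0.079 = 5407.595
AUC_0→∞ = 8901.9375 + 5407.595 = 14309.5325 ng/mL·hr

AUC = 14310 ng/mL·hr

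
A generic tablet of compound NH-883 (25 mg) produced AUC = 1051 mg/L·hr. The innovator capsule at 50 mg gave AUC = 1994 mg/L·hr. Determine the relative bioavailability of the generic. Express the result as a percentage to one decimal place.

F_rel = (AUC_test/D_test) / (AUC_ref/D_ref)
      = (1051/25) / (1994/50)
      = 42.04 / 39.88 = 1.0542 = 105.42%

F_rel = 105.4%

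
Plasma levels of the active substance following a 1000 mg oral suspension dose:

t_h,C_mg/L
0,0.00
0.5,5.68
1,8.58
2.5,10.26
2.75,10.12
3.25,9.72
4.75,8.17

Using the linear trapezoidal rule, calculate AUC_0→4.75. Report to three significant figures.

AUC = 40.0 mg/L·h

Trapezoidal AUC_0→4.75:
  [0→0.5]: (0.00+5.68)/2 × 0.5 = 1.42
  [0.5→1]: (5.68+8.58)/2 × 0.5 = 3.565
  [1→2.5]: (8.58+10.26)/2 × 1.5 = 14.13
  [2.5→2.75]: (10.26+10.12)/2 × 0.25 = 2.5475
  [2.75→3.25]: (10.12+9.72)/2 × 0.5 = 4.96
  [3.25→4.75]: (9.72+8.17)/2 × 1.5 = 13.4175
  Sum = 40.04 mg/L·h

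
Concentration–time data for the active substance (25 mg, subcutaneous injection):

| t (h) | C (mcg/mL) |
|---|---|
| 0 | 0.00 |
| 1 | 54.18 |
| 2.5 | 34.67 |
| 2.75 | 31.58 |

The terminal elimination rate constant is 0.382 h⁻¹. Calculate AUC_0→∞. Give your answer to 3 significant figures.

Trapezoidal AUC_0→2.75:
  [0→1]: (0.00+54.18)/2 × 1 = 27.09
  [1→2.5]: (54.18+34.67)/2 × 1.5 = 66.6375
  [2.5→2.75]: (34.67+31.58)/2 × 0.25 = 8.28125
  Sum = 102.00875 mcg/mL·h
Extrapolated tail: C_last / k_e = 31.58 / 0.382 = 82.670
AUC_0→∞ = 102.00875 + 82.670 = 184.67875 mcg/mL·h

AUC = 185 mcg/mL·h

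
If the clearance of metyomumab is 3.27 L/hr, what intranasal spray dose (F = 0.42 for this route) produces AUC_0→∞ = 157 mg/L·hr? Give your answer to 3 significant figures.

Dose = CL × AUC_0→∞ / F
     = 3.27 × 157 / 0.42 = 1222.36 mg

Dose = 1220 mg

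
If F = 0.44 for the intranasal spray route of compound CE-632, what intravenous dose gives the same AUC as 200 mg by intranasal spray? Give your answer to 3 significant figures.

Systemic exposure from an extravascular dose = F × D_ev, so the equivalent IV dose is F × D_ev.
D_iv = F × D_ev = 0.44 × 200 = 88 mg

D_iv = 88.0 mg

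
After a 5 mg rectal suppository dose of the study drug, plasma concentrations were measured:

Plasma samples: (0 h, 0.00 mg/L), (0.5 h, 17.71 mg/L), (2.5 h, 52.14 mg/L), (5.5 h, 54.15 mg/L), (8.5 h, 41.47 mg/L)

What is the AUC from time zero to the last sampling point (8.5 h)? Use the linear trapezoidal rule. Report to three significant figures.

AUC = 377 mg/L·h

Trapezoidal AUC_0→8.5:
  [0→0.5]: (0.00+17.71)/2 × 0.5 = 4.4275
  [0.5→2.5]: (17.71+52.14)/2 × 2 = 69.85
  [2.5→5.5]: (52.14+54.15)/2 × 3 = 159.435
  [5.5→8.5]: (54.15+41.47)/2 × 3 = 143.43
  Sum = 377.1425 mg/L·h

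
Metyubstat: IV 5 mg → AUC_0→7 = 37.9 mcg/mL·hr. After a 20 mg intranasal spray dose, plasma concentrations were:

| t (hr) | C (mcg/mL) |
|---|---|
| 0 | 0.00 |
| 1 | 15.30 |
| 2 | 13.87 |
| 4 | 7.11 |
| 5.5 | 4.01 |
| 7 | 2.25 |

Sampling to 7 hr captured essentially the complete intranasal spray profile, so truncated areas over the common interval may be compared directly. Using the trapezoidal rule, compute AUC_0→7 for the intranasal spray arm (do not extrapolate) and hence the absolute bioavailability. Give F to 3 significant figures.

Trapezoidal AUC_0→7 (intranasal spray):
  [0→1]: (0.00+15.30)/2 × 1 = 7.65
  [1→2]: (15.30+13.87)/2 × 1 = 14.585
  [2→4]: (13.87+7.11)/2 × 2 = 20.98
  [4→5.5]: (7.11+4.01)/2 × 1.5 = 8.34
  [5.5→7]: (4.01+2.25)/2 × 1.5 = 4.695
  Sum = 56.25 mcg/mL·hr
F = (AUC_ev/D_ev)/(AUC_iv/D_iv) = (56.25/20)/(37.9/5) = 2.8125/7.58 = 0.3710

F = 0.371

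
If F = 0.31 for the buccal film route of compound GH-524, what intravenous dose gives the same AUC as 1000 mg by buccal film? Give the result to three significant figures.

Systemic exposure from an extravascular dose = F × D_ev, so the equivalent IV dose is F × D_ev.
D_iv = F × D_ev = 0.31 × 1000 = 310 mg

D_iv = 310 mg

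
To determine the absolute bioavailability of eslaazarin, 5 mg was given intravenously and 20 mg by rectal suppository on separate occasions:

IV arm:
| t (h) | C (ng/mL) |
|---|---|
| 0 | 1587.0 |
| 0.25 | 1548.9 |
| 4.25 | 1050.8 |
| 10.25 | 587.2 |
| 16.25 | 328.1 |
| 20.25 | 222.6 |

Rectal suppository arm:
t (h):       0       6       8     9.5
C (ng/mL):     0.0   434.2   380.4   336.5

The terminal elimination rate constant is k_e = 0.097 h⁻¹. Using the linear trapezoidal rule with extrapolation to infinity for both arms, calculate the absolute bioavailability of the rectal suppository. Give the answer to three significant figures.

Trapezoidal AUC_0→20.25 (IV):
  [0→0.25]: (1587.0+1548.9)/2 × 0.25 = 391.9875
  [0.25→4.25]: (1548.9+1050.8)/2 × 4 = 5199.4
  [4.25→10.25]: (1050.8+587.2)/2 × 6 = 4914.0
  [10.25→16.25]: (587.2+328.1)/2 × 6 = 2745.9
  [16.25→20.25]: (328.1+222.6)/2 × 4 = 1101.4
  Sum = 14352.6875 ng/mL·h
IV tail: 222.6/0.097 = 2294.845; AUC_iv,0→∞ = 14352.6875 + 2294.845 = 16647.5325 ng/mL·h
Trapezoidal AUC_0→9.5 (rectal suppository):
  [0→6]: (0.0+434.2)/2 × 6 = 1302.6
  [6→8]: (434.2+380.4)/2 × 2 = 814.6
  [8→9.5]: (380.4+336.5)/2 × 1.5 = 537.675
  Sum = 2654.875 ng/mL·h
rectal suppository tail: 336.5/0.097 = 3469.072; AUC_ev,0→∞ = 2654.875 + 3469.072 = 6123.947 ng/mL·h
F = (AUC_ev/D_ev)/(AUC_iv/D_iv) = (6123.947/20)/(16647.5325/5) = 306.19735/3329.5065 = 0.0920

F = 0.0920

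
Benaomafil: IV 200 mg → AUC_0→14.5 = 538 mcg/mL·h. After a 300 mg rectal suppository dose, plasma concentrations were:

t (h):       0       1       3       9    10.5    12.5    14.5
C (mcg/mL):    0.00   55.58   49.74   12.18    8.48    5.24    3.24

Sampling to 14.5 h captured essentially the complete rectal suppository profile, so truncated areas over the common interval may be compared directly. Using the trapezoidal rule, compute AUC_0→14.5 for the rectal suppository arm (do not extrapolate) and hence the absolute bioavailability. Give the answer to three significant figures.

F = 0.442

Trapezoidal AUC_0→14.5 (rectal suppository):
  [0→1]: (0.00+55.58)/2 × 1 = 27.79
  [1→3]: (55.58+49.74)/2 × 2 = 105.32
  [3→9]: (49.74+12.18)/2 × 6 = 185.76
  [9→10.5]: (12.18+8.48)/2 × 1.5 = 15.495
  [10.5→12.5]: (8.48+5.24)/2 × 2 = 13.72
  [12.5→14.5]: (5.24+3.24)/2 × 2 = 8.48
  Sum = 356.565 mcg/mL·h
F = (AUC_ev/D_ev)/(AUC_iv/D_iv) = (356.565/300)/(538/200) = 1.18855/2.69 = 0.4418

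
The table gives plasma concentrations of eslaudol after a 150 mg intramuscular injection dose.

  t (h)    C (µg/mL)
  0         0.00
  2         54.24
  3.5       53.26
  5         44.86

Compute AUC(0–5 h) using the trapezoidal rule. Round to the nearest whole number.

AUC = 208 µg/mL·h

Trapezoidal AUC_0→5:
  [0→2]: (0.00+54.24)/2 × 2 = 54.24
  [2→3.5]: (54.24+53.26)/2 × 1.5 = 80.625
  [3.5→5]: (53.26+44.86)/2 × 1.5 = 73.59
  Sum = 208.455 µg/mL·h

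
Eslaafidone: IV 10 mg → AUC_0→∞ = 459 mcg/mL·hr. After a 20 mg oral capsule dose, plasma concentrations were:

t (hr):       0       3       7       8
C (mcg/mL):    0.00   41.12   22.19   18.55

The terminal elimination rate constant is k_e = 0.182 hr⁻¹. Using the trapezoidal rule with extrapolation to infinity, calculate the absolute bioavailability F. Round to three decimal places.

Trapezoidal AUC_0→8 (oral capsule):
  [0→3]: (0.00+41.12)/2 × 3 = 61.68
  [3→7]: (41.12+22.19)/2 × 4 = 126.62
  [7→8]: (22.19+18.55)/2 × 1 = 20.37
  Sum = 208.67 mcg/mL·hr
Tail: C_last/k_e = 18.55/0.182 = 101.923
AUC_0→∞ (oral capsule) = 208.67 + 101.923 = 310.593 mcg/mL·hr
F = (AUC_ev/D_ev)/(AUC_iv/D_iv) = (310.593/20)/(459/10) = 15.52965/45.9 = 0.3383

F = 0.338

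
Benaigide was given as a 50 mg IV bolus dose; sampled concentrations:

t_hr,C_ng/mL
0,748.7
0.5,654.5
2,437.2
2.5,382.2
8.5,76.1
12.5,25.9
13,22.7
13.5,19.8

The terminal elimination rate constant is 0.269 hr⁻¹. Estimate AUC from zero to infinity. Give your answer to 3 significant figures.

AUC = 3050 ng/mL·hr

Trapezoidal AUC_0→13.5:
  [0→0.5]: (748.7+654.5)/2 × 0.5 = 350.8
  [0.5→2]: (654.5+437.2)/2 × 1.5 = 818.775
  [2→2.5]: (437.2+382.2)/2 × 0.5 = 204.85
  [2.5→8.5]: (382.2+76.1)/2 × 6 = 1374.9
  [8.5→12.5]: (76.1+25.9)/2 × 4 = 204.0
  [12.5→13]: (25.9+22.7)/2 × 0.5 = 12.15
  [13→13.5]: (22.7+19.8)/2 × 0.5 = 10.625
  Sum = 2976.1 ng/mL·hr
Extrapolated tail: C_last / k_e = 19.8 / 0.269 = 73.606
AUC_0→∞ = 2976.1 + 73.606 = 3049.706 ng/mL·hr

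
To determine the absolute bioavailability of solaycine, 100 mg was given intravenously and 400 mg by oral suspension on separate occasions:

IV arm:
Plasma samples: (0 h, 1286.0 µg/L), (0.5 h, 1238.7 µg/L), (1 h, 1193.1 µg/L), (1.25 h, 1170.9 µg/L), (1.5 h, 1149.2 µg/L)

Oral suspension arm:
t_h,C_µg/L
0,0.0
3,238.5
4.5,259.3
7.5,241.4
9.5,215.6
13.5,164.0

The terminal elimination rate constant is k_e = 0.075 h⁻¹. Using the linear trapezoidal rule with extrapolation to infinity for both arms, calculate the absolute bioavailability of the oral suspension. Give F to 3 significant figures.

F = 0.0712

Trapezoidal AUC_0→1.5 (IV):
  [0→0.5]: (1286.0+1238.7)/2 × 0.5 = 631.175
  [0.5→1]: (1238.7+1193.1)/2 × 0.5 = 607.95
  [1→1.25]: (1193.1+1170.9)/2 × 0.25 = 295.5
  [1.25→1.5]: (1170.9+1149.2)/2 × 0.25 = 290.0125
  Sum = 1824.6375 µg/L·h
IV tail: 1149.2/0.075 = 15322.667; AUC_iv,0→∞ = 1824.6375 + 15322.667 = 17147.3045 µg/L·h
Trapezoidal AUC_0→13.5 (oral suspension):
  [0→3]: (0.0+238.5)/2 × 3 = 357.75
  [3→4.5]: (238.5+259.3)/2 × 1.5 = 373.35
  [4.5→7.5]: (259.3+241.4)/2 × 3 = 751.05
  [7.5→9.5]: (241.4+215.6)/2 × 2 = 457.0
  [9.5→13.5]: (215.6+164.0)/2 × 4 = 759.2
  Sum = 2698.35 µg/L·h
oral suspension tail: 164.0/0.075 = 2186.667; AUC_ev,0→∞ = 2698.35 + 2186.667 = 4885.017 µg/L·h
F = (AUC_ev/D_ev)/(AUC_iv/D_iv) = (4885.017/400)/(17147.3045/100) = 12.2125/171.473 = 0.0712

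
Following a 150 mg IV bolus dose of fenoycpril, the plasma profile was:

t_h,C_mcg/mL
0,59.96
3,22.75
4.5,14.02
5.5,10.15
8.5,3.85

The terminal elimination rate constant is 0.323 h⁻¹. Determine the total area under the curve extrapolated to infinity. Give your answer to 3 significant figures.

AUC = 197 mcg/mL·h

Trapezoidal AUC_0→8.5:
  [0→3]: (59.96+22.75)/2 × 3 = 124.065
  [3→4.5]: (22.75+14.02)/2 × 1.5 = 27.5775
  [4.5→5.5]: (14.02+10.15)/2 × 1 = 12.085
  [5.5→8.5]: (10.15+3.85)/2 × 3 = 21.0
  Sum = 184.7275 mcg/mL·h
Extrapolated tail: C_last / k_e = 3.85 / 0.323 = 11.920
AUC_0→∞ = 184.7275 + 11.920 = 196.6475 mcg/mL·h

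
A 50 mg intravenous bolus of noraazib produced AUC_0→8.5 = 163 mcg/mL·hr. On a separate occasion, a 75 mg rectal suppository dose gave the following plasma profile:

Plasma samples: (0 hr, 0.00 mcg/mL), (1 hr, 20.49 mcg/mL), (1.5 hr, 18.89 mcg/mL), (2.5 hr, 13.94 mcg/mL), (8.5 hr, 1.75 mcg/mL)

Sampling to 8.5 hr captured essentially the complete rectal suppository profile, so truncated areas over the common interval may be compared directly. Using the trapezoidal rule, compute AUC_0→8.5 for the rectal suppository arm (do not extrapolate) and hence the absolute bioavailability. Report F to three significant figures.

Trapezoidal AUC_0→8.5 (rectal suppository):
  [0→1]: (0.00+20.49)/2 × 1 = 10.245
  [1→1.5]: (20.49+18.89)/2 × 0.5 = 9.845
  [1.5→2.5]: (18.89+13.94)/2 × 1 = 16.415
  [2.5→8.5]: (13.94+1.75)/2 × 6 = 47.07
  Sum = 83.575 mcg/mL·hr
F = (AUC_ev/D_ev)/(AUC_iv/D_iv) = (83.575/75)/(163/50) = 1.11433/3.26 = 0.3418

F = 0.342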